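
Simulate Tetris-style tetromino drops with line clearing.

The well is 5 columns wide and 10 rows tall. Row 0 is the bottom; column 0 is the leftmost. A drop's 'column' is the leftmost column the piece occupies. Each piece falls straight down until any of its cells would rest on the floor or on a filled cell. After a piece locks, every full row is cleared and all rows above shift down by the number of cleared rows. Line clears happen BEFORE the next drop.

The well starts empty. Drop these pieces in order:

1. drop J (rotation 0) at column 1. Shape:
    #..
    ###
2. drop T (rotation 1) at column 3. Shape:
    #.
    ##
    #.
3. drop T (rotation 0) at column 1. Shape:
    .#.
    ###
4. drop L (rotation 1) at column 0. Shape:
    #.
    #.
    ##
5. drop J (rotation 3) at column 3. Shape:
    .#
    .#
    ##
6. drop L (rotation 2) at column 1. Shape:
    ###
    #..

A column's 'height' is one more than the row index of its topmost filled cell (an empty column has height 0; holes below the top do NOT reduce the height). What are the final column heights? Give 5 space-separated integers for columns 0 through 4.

Drop 1: J rot0 at col 1 lands with bottom-row=0; cleared 0 line(s) (total 0); column heights now [0 2 1 1 0], max=2
Drop 2: T rot1 at col 3 lands with bottom-row=1; cleared 0 line(s) (total 0); column heights now [0 2 1 4 3], max=4
Drop 3: T rot0 at col 1 lands with bottom-row=4; cleared 0 line(s) (total 0); column heights now [0 5 6 5 3], max=6
Drop 4: L rot1 at col 0 lands with bottom-row=5; cleared 0 line(s) (total 0); column heights now [8 6 6 5 3], max=8
Drop 5: J rot3 at col 3 lands with bottom-row=5; cleared 1 line(s) (total 1); column heights now [7 5 5 5 7], max=7
Drop 6: L rot2 at col 1 lands with bottom-row=5; cleared 1 line(s) (total 2); column heights now [6 6 5 5 6], max=6

Answer: 6 6 5 5 6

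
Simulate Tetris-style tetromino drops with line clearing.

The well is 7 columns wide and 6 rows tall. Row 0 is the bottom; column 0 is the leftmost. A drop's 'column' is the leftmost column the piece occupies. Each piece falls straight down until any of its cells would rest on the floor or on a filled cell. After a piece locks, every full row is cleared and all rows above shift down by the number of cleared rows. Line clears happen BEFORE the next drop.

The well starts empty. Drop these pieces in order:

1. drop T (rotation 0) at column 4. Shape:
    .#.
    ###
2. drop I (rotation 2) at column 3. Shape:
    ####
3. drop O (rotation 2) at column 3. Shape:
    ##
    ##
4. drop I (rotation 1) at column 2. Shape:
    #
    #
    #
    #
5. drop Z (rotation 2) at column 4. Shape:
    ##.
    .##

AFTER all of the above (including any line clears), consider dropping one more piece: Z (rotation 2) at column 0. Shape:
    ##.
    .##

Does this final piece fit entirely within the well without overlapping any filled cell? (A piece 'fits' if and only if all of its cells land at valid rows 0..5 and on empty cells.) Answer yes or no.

Drop 1: T rot0 at col 4 lands with bottom-row=0; cleared 0 line(s) (total 0); column heights now [0 0 0 0 1 2 1], max=2
Drop 2: I rot2 at col 3 lands with bottom-row=2; cleared 0 line(s) (total 0); column heights now [0 0 0 3 3 3 3], max=3
Drop 3: O rot2 at col 3 lands with bottom-row=3; cleared 0 line(s) (total 0); column heights now [0 0 0 5 5 3 3], max=5
Drop 4: I rot1 at col 2 lands with bottom-row=0; cleared 0 line(s) (total 0); column heights now [0 0 4 5 5 3 3], max=5
Drop 5: Z rot2 at col 4 lands with bottom-row=4; cleared 0 line(s) (total 0); column heights now [0 0 4 5 6 6 5], max=6
Test piece Z rot2 at col 0 (width 3): heights before test = [0 0 4 5 6 6 5]; fits = True

Answer: yes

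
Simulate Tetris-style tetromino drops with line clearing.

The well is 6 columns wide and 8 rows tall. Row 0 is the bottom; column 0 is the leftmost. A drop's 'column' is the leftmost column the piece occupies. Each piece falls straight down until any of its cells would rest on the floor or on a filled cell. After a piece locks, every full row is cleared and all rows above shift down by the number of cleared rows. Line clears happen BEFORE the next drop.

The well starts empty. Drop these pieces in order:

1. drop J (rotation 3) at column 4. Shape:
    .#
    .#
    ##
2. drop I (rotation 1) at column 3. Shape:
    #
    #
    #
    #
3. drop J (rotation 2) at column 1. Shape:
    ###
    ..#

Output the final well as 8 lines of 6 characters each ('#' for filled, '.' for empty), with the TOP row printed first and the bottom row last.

Drop 1: J rot3 at col 4 lands with bottom-row=0; cleared 0 line(s) (total 0); column heights now [0 0 0 0 1 3], max=3
Drop 2: I rot1 at col 3 lands with bottom-row=0; cleared 0 line(s) (total 0); column heights now [0 0 0 4 1 3], max=4
Drop 3: J rot2 at col 1 lands with bottom-row=4; cleared 0 line(s) (total 0); column heights now [0 6 6 6 1 3], max=6

Answer: ......
......
.###..
...#..
...#..
...#.#
...#.#
...###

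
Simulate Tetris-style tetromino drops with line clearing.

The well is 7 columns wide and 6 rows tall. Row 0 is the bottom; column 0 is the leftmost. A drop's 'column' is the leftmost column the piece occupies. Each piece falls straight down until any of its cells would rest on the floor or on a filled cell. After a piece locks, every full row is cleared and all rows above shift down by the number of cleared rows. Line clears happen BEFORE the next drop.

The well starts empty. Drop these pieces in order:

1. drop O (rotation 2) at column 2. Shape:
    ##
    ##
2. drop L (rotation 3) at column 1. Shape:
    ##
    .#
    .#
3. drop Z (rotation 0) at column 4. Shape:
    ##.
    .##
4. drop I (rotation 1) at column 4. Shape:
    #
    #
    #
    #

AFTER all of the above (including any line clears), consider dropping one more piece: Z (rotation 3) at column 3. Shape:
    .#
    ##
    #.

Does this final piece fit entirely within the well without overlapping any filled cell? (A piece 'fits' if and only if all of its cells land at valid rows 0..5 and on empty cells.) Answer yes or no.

Drop 1: O rot2 at col 2 lands with bottom-row=0; cleared 0 line(s) (total 0); column heights now [0 0 2 2 0 0 0], max=2
Drop 2: L rot3 at col 1 lands with bottom-row=2; cleared 0 line(s) (total 0); column heights now [0 5 5 2 0 0 0], max=5
Drop 3: Z rot0 at col 4 lands with bottom-row=0; cleared 0 line(s) (total 0); column heights now [0 5 5 2 2 2 1], max=5
Drop 4: I rot1 at col 4 lands with bottom-row=2; cleared 0 line(s) (total 0); column heights now [0 5 5 2 6 2 1], max=6
Test piece Z rot3 at col 3 (width 2): heights before test = [0 5 5 2 6 2 1]; fits = False

Answer: no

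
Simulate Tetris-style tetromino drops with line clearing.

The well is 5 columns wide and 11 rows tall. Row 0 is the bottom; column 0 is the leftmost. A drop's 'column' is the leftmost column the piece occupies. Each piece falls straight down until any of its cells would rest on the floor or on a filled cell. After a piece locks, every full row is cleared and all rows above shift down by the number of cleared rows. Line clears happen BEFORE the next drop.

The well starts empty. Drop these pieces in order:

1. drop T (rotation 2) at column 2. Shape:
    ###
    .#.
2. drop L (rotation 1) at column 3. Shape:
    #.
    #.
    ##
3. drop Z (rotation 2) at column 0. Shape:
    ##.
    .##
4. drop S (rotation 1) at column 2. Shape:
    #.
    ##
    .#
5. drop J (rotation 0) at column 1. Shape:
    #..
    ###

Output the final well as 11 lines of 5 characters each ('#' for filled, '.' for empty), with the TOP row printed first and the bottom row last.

Drop 1: T rot2 at col 2 lands with bottom-row=0; cleared 0 line(s) (total 0); column heights now [0 0 2 2 2], max=2
Drop 2: L rot1 at col 3 lands with bottom-row=2; cleared 0 line(s) (total 0); column heights now [0 0 2 5 3], max=5
Drop 3: Z rot2 at col 0 lands with bottom-row=2; cleared 0 line(s) (total 0); column heights now [4 4 3 5 3], max=5
Drop 4: S rot1 at col 2 lands with bottom-row=5; cleared 0 line(s) (total 0); column heights now [4 4 8 7 3], max=8
Drop 5: J rot0 at col 1 lands with bottom-row=8; cleared 0 line(s) (total 0); column heights now [4 10 9 9 3], max=10

Answer: .....
.#...
.###.
..#..
..##.
...#.
...#.
##.#.
.####
..###
...#.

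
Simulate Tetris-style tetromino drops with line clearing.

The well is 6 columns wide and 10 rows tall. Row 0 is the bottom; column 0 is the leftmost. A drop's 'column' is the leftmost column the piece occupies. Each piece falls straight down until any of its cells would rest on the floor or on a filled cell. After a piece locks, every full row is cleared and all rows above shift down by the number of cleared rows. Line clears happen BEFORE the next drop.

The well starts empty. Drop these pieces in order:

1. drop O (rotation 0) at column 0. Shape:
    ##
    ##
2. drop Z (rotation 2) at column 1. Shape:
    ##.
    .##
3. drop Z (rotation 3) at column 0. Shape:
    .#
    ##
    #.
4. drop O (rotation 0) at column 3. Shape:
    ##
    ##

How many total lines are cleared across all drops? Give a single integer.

Drop 1: O rot0 at col 0 lands with bottom-row=0; cleared 0 line(s) (total 0); column heights now [2 2 0 0 0 0], max=2
Drop 2: Z rot2 at col 1 lands with bottom-row=1; cleared 0 line(s) (total 0); column heights now [2 3 3 2 0 0], max=3
Drop 3: Z rot3 at col 0 lands with bottom-row=2; cleared 0 line(s) (total 0); column heights now [4 5 3 2 0 0], max=5
Drop 4: O rot0 at col 3 lands with bottom-row=2; cleared 0 line(s) (total 0); column heights now [4 5 3 4 4 0], max=5

Answer: 0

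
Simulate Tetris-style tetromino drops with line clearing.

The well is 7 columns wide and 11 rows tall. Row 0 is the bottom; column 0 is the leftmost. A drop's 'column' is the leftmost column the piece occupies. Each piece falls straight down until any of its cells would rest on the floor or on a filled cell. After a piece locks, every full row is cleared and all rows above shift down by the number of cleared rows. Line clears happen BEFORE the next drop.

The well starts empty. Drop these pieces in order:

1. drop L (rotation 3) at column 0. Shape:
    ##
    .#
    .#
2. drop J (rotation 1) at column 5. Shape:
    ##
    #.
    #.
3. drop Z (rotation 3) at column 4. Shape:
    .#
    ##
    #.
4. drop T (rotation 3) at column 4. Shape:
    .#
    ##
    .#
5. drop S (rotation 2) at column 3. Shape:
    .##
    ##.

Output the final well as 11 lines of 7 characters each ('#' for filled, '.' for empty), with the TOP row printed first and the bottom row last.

Answer: .......
.......
....##.
...###.
....##.
.....#.
.....#.
....##.
##..###
.#...#.
.#...#.

Derivation:
Drop 1: L rot3 at col 0 lands with bottom-row=0; cleared 0 line(s) (total 0); column heights now [3 3 0 0 0 0 0], max=3
Drop 2: J rot1 at col 5 lands with bottom-row=0; cleared 0 line(s) (total 0); column heights now [3 3 0 0 0 3 3], max=3
Drop 3: Z rot3 at col 4 lands with bottom-row=2; cleared 0 line(s) (total 0); column heights now [3 3 0 0 4 5 3], max=5
Drop 4: T rot3 at col 4 lands with bottom-row=5; cleared 0 line(s) (total 0); column heights now [3 3 0 0 7 8 3], max=8
Drop 5: S rot2 at col 3 lands with bottom-row=7; cleared 0 line(s) (total 0); column heights now [3 3 0 8 9 9 3], max=9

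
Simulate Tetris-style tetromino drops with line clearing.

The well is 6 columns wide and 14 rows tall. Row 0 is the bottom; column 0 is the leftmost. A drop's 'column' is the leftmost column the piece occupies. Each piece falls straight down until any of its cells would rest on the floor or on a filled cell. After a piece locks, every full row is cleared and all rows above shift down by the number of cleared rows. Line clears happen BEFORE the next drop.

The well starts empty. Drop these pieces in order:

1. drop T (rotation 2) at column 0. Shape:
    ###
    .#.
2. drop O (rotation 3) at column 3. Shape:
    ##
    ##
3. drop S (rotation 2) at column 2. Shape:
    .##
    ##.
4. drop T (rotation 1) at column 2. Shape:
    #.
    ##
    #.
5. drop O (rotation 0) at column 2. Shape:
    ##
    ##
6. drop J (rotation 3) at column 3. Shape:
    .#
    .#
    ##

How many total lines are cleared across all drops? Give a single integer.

Drop 1: T rot2 at col 0 lands with bottom-row=0; cleared 0 line(s) (total 0); column heights now [2 2 2 0 0 0], max=2
Drop 2: O rot3 at col 3 lands with bottom-row=0; cleared 0 line(s) (total 0); column heights now [2 2 2 2 2 0], max=2
Drop 3: S rot2 at col 2 lands with bottom-row=2; cleared 0 line(s) (total 0); column heights now [2 2 3 4 4 0], max=4
Drop 4: T rot1 at col 2 lands with bottom-row=3; cleared 0 line(s) (total 0); column heights now [2 2 6 5 4 0], max=6
Drop 5: O rot0 at col 2 lands with bottom-row=6; cleared 0 line(s) (total 0); column heights now [2 2 8 8 4 0], max=8
Drop 6: J rot3 at col 3 lands with bottom-row=8; cleared 0 line(s) (total 0); column heights now [2 2 8 9 11 0], max=11

Answer: 0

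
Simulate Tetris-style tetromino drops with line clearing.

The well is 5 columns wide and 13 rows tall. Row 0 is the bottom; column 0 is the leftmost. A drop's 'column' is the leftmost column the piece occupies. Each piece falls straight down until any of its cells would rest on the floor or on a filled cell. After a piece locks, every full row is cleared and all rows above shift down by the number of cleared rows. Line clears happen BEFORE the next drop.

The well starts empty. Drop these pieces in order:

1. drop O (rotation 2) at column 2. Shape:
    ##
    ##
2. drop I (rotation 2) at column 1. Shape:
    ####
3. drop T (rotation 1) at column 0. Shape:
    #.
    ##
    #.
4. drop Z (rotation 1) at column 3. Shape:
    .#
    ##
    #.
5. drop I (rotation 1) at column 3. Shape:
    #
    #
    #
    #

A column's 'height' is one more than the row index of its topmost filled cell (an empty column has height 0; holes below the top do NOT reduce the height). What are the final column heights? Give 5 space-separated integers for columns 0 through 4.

Answer: 4 3 2 8 5

Derivation:
Drop 1: O rot2 at col 2 lands with bottom-row=0; cleared 0 line(s) (total 0); column heights now [0 0 2 2 0], max=2
Drop 2: I rot2 at col 1 lands with bottom-row=2; cleared 0 line(s) (total 0); column heights now [0 3 3 3 3], max=3
Drop 3: T rot1 at col 0 lands with bottom-row=2; cleared 1 line(s) (total 1); column heights now [4 3 2 2 0], max=4
Drop 4: Z rot1 at col 3 lands with bottom-row=2; cleared 0 line(s) (total 1); column heights now [4 3 2 4 5], max=5
Drop 5: I rot1 at col 3 lands with bottom-row=4; cleared 0 line(s) (total 1); column heights now [4 3 2 8 5], max=8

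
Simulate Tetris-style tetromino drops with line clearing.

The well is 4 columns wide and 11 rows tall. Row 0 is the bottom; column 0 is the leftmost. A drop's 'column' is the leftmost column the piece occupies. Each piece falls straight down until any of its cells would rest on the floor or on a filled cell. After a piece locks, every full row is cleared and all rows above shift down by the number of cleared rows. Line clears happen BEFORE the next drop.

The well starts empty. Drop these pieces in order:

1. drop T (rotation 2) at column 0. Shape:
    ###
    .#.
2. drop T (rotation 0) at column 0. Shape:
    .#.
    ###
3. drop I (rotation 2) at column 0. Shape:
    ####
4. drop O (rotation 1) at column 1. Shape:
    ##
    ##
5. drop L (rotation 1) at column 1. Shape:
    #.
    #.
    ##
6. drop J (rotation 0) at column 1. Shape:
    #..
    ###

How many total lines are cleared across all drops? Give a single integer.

Drop 1: T rot2 at col 0 lands with bottom-row=0; cleared 0 line(s) (total 0); column heights now [2 2 2 0], max=2
Drop 2: T rot0 at col 0 lands with bottom-row=2; cleared 0 line(s) (total 0); column heights now [3 4 3 0], max=4
Drop 3: I rot2 at col 0 lands with bottom-row=4; cleared 1 line(s) (total 1); column heights now [3 4 3 0], max=4
Drop 4: O rot1 at col 1 lands with bottom-row=4; cleared 0 line(s) (total 1); column heights now [3 6 6 0], max=6
Drop 5: L rot1 at col 1 lands with bottom-row=6; cleared 0 line(s) (total 1); column heights now [3 9 7 0], max=9
Drop 6: J rot0 at col 1 lands with bottom-row=9; cleared 0 line(s) (total 1); column heights now [3 11 10 10], max=11

Answer: 1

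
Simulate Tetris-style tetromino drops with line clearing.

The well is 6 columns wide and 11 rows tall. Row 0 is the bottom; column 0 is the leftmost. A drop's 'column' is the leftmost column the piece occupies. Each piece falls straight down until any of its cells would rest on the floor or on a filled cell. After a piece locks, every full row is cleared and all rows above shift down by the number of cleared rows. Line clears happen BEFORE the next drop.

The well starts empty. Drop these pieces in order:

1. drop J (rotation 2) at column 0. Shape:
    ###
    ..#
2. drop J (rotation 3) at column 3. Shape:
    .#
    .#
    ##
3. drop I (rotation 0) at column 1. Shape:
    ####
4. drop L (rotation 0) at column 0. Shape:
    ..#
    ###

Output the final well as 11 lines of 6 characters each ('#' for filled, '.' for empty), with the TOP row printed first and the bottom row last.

Answer: ......
......
......
......
......
..#...
###...
.####.
....#.
###.#.
..###.

Derivation:
Drop 1: J rot2 at col 0 lands with bottom-row=0; cleared 0 line(s) (total 0); column heights now [2 2 2 0 0 0], max=2
Drop 2: J rot3 at col 3 lands with bottom-row=0; cleared 0 line(s) (total 0); column heights now [2 2 2 1 3 0], max=3
Drop 3: I rot0 at col 1 lands with bottom-row=3; cleared 0 line(s) (total 0); column heights now [2 4 4 4 4 0], max=4
Drop 4: L rot0 at col 0 lands with bottom-row=4; cleared 0 line(s) (total 0); column heights now [5 5 6 4 4 0], max=6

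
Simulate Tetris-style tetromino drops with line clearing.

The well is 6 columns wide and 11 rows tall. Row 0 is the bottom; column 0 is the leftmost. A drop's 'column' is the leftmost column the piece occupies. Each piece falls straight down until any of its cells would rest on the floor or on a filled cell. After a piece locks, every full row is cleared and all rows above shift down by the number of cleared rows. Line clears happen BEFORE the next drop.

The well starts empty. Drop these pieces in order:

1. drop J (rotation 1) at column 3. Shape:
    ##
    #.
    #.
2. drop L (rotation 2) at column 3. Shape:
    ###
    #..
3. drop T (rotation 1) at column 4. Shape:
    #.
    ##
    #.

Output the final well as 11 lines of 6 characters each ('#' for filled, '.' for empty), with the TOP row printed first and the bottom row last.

Drop 1: J rot1 at col 3 lands with bottom-row=0; cleared 0 line(s) (total 0); column heights now [0 0 0 3 3 0], max=3
Drop 2: L rot2 at col 3 lands with bottom-row=3; cleared 0 line(s) (total 0); column heights now [0 0 0 5 5 5], max=5
Drop 3: T rot1 at col 4 lands with bottom-row=5; cleared 0 line(s) (total 0); column heights now [0 0 0 5 8 7], max=8

Answer: ......
......
......
....#.
....##
....#.
...###
...#..
...##.
...#..
...#..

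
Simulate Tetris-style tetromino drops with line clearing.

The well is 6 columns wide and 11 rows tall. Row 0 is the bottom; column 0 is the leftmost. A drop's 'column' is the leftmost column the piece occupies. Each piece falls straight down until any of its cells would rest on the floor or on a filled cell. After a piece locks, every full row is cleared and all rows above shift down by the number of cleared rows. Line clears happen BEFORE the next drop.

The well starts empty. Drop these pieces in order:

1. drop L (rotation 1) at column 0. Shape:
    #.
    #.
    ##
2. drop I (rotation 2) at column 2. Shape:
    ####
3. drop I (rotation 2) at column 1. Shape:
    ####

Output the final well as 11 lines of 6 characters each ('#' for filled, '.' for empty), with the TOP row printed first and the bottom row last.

Answer: ......
......
......
......
......
......
......
......
......
#.....
#####.

Derivation:
Drop 1: L rot1 at col 0 lands with bottom-row=0; cleared 0 line(s) (total 0); column heights now [3 1 0 0 0 0], max=3
Drop 2: I rot2 at col 2 lands with bottom-row=0; cleared 1 line(s) (total 1); column heights now [2 0 0 0 0 0], max=2
Drop 3: I rot2 at col 1 lands with bottom-row=0; cleared 0 line(s) (total 1); column heights now [2 1 1 1 1 0], max=2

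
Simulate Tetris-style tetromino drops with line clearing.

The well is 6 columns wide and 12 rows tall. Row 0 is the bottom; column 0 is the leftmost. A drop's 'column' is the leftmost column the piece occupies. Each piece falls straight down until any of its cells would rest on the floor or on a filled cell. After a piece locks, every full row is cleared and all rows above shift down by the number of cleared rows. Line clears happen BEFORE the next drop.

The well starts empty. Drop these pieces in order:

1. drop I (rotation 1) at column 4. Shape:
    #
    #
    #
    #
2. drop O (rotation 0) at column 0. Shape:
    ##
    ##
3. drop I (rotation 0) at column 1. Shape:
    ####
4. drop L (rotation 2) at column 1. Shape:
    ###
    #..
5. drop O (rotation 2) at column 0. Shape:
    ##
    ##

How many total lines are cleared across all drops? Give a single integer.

Answer: 0

Derivation:
Drop 1: I rot1 at col 4 lands with bottom-row=0; cleared 0 line(s) (total 0); column heights now [0 0 0 0 4 0], max=4
Drop 2: O rot0 at col 0 lands with bottom-row=0; cleared 0 line(s) (total 0); column heights now [2 2 0 0 4 0], max=4
Drop 3: I rot0 at col 1 lands with bottom-row=4; cleared 0 line(s) (total 0); column heights now [2 5 5 5 5 0], max=5
Drop 4: L rot2 at col 1 lands with bottom-row=5; cleared 0 line(s) (total 0); column heights now [2 7 7 7 5 0], max=7
Drop 5: O rot2 at col 0 lands with bottom-row=7; cleared 0 line(s) (total 0); column heights now [9 9 7 7 5 0], max=9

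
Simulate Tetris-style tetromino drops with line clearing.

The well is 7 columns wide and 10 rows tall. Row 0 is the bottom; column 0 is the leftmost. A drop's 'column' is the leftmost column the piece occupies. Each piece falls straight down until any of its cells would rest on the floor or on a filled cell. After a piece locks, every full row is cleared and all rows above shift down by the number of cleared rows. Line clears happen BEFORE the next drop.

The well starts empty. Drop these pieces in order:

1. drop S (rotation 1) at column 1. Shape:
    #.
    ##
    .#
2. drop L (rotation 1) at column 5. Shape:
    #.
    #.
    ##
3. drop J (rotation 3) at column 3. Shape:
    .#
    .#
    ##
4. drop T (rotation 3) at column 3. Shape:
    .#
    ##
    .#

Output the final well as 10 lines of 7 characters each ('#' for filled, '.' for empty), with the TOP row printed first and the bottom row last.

Answer: .......
.......
.......
.......
....#..
...##..
....#..
.#..##.
.##.##.
..#####

Derivation:
Drop 1: S rot1 at col 1 lands with bottom-row=0; cleared 0 line(s) (total 0); column heights now [0 3 2 0 0 0 0], max=3
Drop 2: L rot1 at col 5 lands with bottom-row=0; cleared 0 line(s) (total 0); column heights now [0 3 2 0 0 3 1], max=3
Drop 3: J rot3 at col 3 lands with bottom-row=0; cleared 0 line(s) (total 0); column heights now [0 3 2 1 3 3 1], max=3
Drop 4: T rot3 at col 3 lands with bottom-row=3; cleared 0 line(s) (total 0); column heights now [0 3 2 5 6 3 1], max=6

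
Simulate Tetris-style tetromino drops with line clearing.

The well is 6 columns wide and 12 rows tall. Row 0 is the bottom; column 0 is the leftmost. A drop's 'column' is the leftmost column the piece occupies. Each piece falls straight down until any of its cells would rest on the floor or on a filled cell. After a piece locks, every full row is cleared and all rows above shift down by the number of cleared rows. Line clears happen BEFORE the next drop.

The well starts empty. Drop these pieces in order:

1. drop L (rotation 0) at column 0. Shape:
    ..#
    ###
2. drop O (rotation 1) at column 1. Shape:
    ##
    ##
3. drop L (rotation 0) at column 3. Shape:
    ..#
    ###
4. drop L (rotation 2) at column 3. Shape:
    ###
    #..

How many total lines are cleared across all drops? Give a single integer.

Drop 1: L rot0 at col 0 lands with bottom-row=0; cleared 0 line(s) (total 0); column heights now [1 1 2 0 0 0], max=2
Drop 2: O rot1 at col 1 lands with bottom-row=2; cleared 0 line(s) (total 0); column heights now [1 4 4 0 0 0], max=4
Drop 3: L rot0 at col 3 lands with bottom-row=0; cleared 1 line(s) (total 1); column heights now [0 3 3 0 0 1], max=3
Drop 4: L rot2 at col 3 lands with bottom-row=0; cleared 0 line(s) (total 1); column heights now [0 3 3 2 2 2], max=3

Answer: 1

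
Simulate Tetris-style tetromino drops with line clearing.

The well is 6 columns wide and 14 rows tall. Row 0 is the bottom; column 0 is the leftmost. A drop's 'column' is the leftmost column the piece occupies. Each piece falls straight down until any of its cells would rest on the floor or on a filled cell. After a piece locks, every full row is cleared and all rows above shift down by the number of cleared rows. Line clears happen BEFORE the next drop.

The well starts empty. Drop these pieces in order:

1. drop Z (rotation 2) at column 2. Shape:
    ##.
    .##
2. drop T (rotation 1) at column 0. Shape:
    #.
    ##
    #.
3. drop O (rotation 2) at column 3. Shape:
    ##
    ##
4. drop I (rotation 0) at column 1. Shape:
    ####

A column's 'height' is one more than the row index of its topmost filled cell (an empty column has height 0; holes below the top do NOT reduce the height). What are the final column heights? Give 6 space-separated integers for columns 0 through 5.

Drop 1: Z rot2 at col 2 lands with bottom-row=0; cleared 0 line(s) (total 0); column heights now [0 0 2 2 1 0], max=2
Drop 2: T rot1 at col 0 lands with bottom-row=0; cleared 0 line(s) (total 0); column heights now [3 2 2 2 1 0], max=3
Drop 3: O rot2 at col 3 lands with bottom-row=2; cleared 0 line(s) (total 0); column heights now [3 2 2 4 4 0], max=4
Drop 4: I rot0 at col 1 lands with bottom-row=4; cleared 0 line(s) (total 0); column heights now [3 5 5 5 5 0], max=5

Answer: 3 5 5 5 5 0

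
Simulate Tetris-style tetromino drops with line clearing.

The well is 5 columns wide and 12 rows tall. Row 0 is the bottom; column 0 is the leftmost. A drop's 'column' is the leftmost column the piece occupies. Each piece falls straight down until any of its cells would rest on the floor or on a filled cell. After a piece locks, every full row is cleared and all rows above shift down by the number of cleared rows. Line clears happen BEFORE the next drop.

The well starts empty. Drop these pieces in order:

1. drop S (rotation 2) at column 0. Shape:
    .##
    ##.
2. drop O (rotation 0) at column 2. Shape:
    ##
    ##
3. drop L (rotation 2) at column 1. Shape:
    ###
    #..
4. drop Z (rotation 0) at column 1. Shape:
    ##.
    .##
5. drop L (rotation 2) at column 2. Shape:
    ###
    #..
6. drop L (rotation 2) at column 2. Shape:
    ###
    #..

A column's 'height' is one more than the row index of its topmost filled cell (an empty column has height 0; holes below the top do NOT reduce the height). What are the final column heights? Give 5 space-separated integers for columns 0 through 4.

Drop 1: S rot2 at col 0 lands with bottom-row=0; cleared 0 line(s) (total 0); column heights now [1 2 2 0 0], max=2
Drop 2: O rot0 at col 2 lands with bottom-row=2; cleared 0 line(s) (total 0); column heights now [1 2 4 4 0], max=4
Drop 3: L rot2 at col 1 lands with bottom-row=3; cleared 0 line(s) (total 0); column heights now [1 5 5 5 0], max=5
Drop 4: Z rot0 at col 1 lands with bottom-row=5; cleared 0 line(s) (total 0); column heights now [1 7 7 6 0], max=7
Drop 5: L rot2 at col 2 lands with bottom-row=7; cleared 0 line(s) (total 0); column heights now [1 7 9 9 9], max=9
Drop 6: L rot2 at col 2 lands with bottom-row=9; cleared 0 line(s) (total 0); column heights now [1 7 11 11 11], max=11

Answer: 1 7 11 11 11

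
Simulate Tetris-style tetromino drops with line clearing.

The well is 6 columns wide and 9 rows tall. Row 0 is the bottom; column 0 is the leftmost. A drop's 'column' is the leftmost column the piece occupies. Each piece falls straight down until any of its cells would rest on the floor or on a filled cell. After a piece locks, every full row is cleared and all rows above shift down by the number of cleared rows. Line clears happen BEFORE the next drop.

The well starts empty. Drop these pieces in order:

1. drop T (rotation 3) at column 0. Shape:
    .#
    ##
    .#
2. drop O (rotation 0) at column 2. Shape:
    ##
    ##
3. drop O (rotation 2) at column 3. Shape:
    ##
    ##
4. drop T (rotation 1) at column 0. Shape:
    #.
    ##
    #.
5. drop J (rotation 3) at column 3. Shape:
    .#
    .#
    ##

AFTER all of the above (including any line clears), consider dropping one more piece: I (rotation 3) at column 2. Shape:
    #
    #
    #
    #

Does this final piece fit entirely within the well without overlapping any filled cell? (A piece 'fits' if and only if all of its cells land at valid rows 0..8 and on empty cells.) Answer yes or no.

Answer: yes

Derivation:
Drop 1: T rot3 at col 0 lands with bottom-row=0; cleared 0 line(s) (total 0); column heights now [2 3 0 0 0 0], max=3
Drop 2: O rot0 at col 2 lands with bottom-row=0; cleared 0 line(s) (total 0); column heights now [2 3 2 2 0 0], max=3
Drop 3: O rot2 at col 3 lands with bottom-row=2; cleared 0 line(s) (total 0); column heights now [2 3 2 4 4 0], max=4
Drop 4: T rot1 at col 0 lands with bottom-row=2; cleared 0 line(s) (total 0); column heights now [5 4 2 4 4 0], max=5
Drop 5: J rot3 at col 3 lands with bottom-row=4; cleared 0 line(s) (total 0); column heights now [5 4 2 5 7 0], max=7
Test piece I rot3 at col 2 (width 1): heights before test = [5 4 2 5 7 0]; fits = True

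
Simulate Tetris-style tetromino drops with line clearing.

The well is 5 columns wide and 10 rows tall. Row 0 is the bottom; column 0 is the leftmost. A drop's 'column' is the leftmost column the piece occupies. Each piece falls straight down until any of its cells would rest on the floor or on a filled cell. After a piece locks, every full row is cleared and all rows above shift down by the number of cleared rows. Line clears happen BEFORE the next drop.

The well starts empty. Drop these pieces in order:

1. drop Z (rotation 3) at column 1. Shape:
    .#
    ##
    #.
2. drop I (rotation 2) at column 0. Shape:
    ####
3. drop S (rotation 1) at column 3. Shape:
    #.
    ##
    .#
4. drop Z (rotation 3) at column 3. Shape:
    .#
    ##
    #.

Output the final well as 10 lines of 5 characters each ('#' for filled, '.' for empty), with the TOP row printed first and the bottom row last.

Drop 1: Z rot3 at col 1 lands with bottom-row=0; cleared 0 line(s) (total 0); column heights now [0 2 3 0 0], max=3
Drop 2: I rot2 at col 0 lands with bottom-row=3; cleared 0 line(s) (total 0); column heights now [4 4 4 4 0], max=4
Drop 3: S rot1 at col 3 lands with bottom-row=3; cleared 1 line(s) (total 1); column heights now [0 2 3 5 4], max=5
Drop 4: Z rot3 at col 3 lands with bottom-row=5; cleared 0 line(s) (total 1); column heights now [0 2 3 7 8], max=8

Answer: .....
.....
....#
...##
...#.
...#.
...##
..#..
.##..
.#...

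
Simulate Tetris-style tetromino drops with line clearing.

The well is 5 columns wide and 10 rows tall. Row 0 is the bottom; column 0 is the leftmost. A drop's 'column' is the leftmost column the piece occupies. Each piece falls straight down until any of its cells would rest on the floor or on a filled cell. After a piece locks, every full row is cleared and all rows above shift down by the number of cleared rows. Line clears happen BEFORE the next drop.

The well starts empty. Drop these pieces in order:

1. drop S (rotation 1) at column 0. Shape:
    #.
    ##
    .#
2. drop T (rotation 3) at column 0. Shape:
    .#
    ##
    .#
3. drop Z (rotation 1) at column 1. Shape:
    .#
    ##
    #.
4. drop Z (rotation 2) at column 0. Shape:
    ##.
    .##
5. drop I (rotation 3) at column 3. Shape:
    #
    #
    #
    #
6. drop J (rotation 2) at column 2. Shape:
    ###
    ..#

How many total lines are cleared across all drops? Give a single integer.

Drop 1: S rot1 at col 0 lands with bottom-row=0; cleared 0 line(s) (total 0); column heights now [3 2 0 0 0], max=3
Drop 2: T rot3 at col 0 lands with bottom-row=2; cleared 0 line(s) (total 0); column heights now [4 5 0 0 0], max=5
Drop 3: Z rot1 at col 1 lands with bottom-row=5; cleared 0 line(s) (total 0); column heights now [4 7 8 0 0], max=8
Drop 4: Z rot2 at col 0 lands with bottom-row=8; cleared 0 line(s) (total 0); column heights now [10 10 9 0 0], max=10
Drop 5: I rot3 at col 3 lands with bottom-row=0; cleared 0 line(s) (total 0); column heights now [10 10 9 4 0], max=10
Drop 6: J rot2 at col 2 lands with bottom-row=8; cleared 1 line(s) (total 1); column heights now [4 9 9 4 9], max=9

Answer: 1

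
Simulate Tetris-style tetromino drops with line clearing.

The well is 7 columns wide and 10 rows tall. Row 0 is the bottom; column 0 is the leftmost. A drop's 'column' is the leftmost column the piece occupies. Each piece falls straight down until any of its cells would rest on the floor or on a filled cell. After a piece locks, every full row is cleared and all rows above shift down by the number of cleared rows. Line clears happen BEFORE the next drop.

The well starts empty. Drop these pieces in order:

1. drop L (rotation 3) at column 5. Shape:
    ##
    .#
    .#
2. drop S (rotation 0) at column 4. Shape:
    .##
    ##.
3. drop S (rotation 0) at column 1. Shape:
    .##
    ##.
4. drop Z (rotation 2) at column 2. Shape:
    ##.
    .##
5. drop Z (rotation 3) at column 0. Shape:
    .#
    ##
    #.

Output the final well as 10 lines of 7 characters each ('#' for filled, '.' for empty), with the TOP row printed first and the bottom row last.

Drop 1: L rot3 at col 5 lands with bottom-row=0; cleared 0 line(s) (total 0); column heights now [0 0 0 0 0 3 3], max=3
Drop 2: S rot0 at col 4 lands with bottom-row=3; cleared 0 line(s) (total 0); column heights now [0 0 0 0 4 5 5], max=5
Drop 3: S rot0 at col 1 lands with bottom-row=0; cleared 0 line(s) (total 0); column heights now [0 1 2 2 4 5 5], max=5
Drop 4: Z rot2 at col 2 lands with bottom-row=4; cleared 0 line(s) (total 0); column heights now [0 1 6 6 5 5 5], max=6
Drop 5: Z rot3 at col 0 lands with bottom-row=0; cleared 0 line(s) (total 0); column heights now [2 3 6 6 5 5 5], max=6

Answer: .......
.......
.......
.......
..##...
...####
....##.
.#...##
####..#
###...#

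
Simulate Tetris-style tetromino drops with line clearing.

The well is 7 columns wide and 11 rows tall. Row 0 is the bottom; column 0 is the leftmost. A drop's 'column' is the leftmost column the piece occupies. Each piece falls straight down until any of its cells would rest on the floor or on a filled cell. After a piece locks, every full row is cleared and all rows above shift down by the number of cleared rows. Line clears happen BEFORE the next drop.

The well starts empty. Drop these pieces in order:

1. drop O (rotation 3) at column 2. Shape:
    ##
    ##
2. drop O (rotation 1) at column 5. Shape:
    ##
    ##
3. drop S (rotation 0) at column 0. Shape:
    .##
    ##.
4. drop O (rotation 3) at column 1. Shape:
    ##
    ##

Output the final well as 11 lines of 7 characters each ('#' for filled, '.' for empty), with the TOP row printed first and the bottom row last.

Answer: .......
.......
.......
.......
.......
.......
.##....
.##....
.##....
####.##
..##.##

Derivation:
Drop 1: O rot3 at col 2 lands with bottom-row=0; cleared 0 line(s) (total 0); column heights now [0 0 2 2 0 0 0], max=2
Drop 2: O rot1 at col 5 lands with bottom-row=0; cleared 0 line(s) (total 0); column heights now [0 0 2 2 0 2 2], max=2
Drop 3: S rot0 at col 0 lands with bottom-row=1; cleared 0 line(s) (total 0); column heights now [2 3 3 2 0 2 2], max=3
Drop 4: O rot3 at col 1 lands with bottom-row=3; cleared 0 line(s) (total 0); column heights now [2 5 5 2 0 2 2], max=5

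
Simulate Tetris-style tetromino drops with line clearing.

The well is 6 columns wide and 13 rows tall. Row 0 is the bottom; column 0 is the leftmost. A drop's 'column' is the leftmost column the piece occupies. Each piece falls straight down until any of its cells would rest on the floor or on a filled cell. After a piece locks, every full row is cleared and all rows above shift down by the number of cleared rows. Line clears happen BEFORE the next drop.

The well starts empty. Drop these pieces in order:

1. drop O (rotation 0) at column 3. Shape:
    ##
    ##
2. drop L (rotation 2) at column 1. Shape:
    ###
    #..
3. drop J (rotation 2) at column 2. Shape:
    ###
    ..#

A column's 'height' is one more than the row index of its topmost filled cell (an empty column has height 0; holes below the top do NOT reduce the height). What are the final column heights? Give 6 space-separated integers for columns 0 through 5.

Answer: 0 3 4 4 4 0

Derivation:
Drop 1: O rot0 at col 3 lands with bottom-row=0; cleared 0 line(s) (total 0); column heights now [0 0 0 2 2 0], max=2
Drop 2: L rot2 at col 1 lands with bottom-row=1; cleared 0 line(s) (total 0); column heights now [0 3 3 3 2 0], max=3
Drop 3: J rot2 at col 2 lands with bottom-row=2; cleared 0 line(s) (total 0); column heights now [0 3 4 4 4 0], max=4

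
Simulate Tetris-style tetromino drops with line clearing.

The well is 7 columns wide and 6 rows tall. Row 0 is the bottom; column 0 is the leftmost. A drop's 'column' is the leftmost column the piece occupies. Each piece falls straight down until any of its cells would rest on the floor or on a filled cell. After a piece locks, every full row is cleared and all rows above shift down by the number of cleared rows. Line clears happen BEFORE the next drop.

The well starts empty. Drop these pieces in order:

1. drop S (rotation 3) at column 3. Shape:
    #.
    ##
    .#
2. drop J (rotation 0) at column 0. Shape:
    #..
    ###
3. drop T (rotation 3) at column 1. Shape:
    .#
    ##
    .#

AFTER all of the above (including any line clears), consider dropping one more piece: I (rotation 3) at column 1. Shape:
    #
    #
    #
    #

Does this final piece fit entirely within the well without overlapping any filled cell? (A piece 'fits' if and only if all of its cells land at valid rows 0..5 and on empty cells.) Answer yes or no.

Drop 1: S rot3 at col 3 lands with bottom-row=0; cleared 0 line(s) (total 0); column heights now [0 0 0 3 2 0 0], max=3
Drop 2: J rot0 at col 0 lands with bottom-row=0; cleared 0 line(s) (total 0); column heights now [2 1 1 3 2 0 0], max=3
Drop 3: T rot3 at col 1 lands with bottom-row=1; cleared 0 line(s) (total 0); column heights now [2 3 4 3 2 0 0], max=4
Test piece I rot3 at col 1 (width 1): heights before test = [2 3 4 3 2 0 0]; fits = False

Answer: no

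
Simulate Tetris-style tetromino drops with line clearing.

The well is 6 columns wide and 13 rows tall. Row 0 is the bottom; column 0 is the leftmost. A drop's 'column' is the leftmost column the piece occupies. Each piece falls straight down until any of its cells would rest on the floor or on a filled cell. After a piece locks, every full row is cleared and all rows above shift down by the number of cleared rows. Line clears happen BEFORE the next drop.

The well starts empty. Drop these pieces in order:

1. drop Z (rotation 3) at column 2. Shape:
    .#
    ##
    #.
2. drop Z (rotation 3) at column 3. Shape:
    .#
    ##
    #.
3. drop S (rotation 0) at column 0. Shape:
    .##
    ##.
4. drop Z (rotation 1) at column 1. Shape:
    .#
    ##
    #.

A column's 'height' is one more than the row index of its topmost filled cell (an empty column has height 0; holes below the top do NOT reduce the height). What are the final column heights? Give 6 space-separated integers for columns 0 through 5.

Answer: 2 5 6 5 6 0

Derivation:
Drop 1: Z rot3 at col 2 lands with bottom-row=0; cleared 0 line(s) (total 0); column heights now [0 0 2 3 0 0], max=3
Drop 2: Z rot3 at col 3 lands with bottom-row=3; cleared 0 line(s) (total 0); column heights now [0 0 2 5 6 0], max=6
Drop 3: S rot0 at col 0 lands with bottom-row=1; cleared 0 line(s) (total 0); column heights now [2 3 3 5 6 0], max=6
Drop 4: Z rot1 at col 1 lands with bottom-row=3; cleared 0 line(s) (total 0); column heights now [2 5 6 5 6 0], max=6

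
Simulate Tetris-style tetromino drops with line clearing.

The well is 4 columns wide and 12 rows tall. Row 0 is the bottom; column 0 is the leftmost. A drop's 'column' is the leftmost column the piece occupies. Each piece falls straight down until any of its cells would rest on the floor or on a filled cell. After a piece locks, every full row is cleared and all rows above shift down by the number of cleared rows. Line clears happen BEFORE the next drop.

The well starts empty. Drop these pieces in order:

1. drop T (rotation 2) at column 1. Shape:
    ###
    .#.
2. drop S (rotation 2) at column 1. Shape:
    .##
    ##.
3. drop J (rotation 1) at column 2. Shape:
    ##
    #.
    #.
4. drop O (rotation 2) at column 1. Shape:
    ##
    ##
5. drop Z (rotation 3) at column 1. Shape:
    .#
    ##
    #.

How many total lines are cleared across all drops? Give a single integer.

Answer: 0

Derivation:
Drop 1: T rot2 at col 1 lands with bottom-row=0; cleared 0 line(s) (total 0); column heights now [0 2 2 2], max=2
Drop 2: S rot2 at col 1 lands with bottom-row=2; cleared 0 line(s) (total 0); column heights now [0 3 4 4], max=4
Drop 3: J rot1 at col 2 lands with bottom-row=4; cleared 0 line(s) (total 0); column heights now [0 3 7 7], max=7
Drop 4: O rot2 at col 1 lands with bottom-row=7; cleared 0 line(s) (total 0); column heights now [0 9 9 7], max=9
Drop 5: Z rot3 at col 1 lands with bottom-row=9; cleared 0 line(s) (total 0); column heights now [0 11 12 7], max=12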